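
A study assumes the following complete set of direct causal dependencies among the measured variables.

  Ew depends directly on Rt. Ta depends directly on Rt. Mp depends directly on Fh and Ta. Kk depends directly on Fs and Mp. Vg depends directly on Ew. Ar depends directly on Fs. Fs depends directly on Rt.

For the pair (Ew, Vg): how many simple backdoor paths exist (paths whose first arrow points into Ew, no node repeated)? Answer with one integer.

0

A backdoor path from Ew to Vg is any simple undirected path whose first edge points into Ew (i.e. leaves Ew via a parent).
Parents of Ew: {Rt}.
No simple path from any parent of Ew reaches Vg without revisiting Ew, so there are no backdoor paths.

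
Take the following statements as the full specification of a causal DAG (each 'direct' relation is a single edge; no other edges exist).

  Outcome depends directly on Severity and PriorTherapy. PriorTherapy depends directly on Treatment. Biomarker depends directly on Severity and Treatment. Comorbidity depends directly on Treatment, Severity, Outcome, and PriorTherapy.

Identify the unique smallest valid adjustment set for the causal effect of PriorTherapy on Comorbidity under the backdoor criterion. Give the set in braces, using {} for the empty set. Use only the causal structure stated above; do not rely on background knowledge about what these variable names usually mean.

{Treatment}

Variables eligible for adjustment (non-descendants of PriorTherapy, excluding PriorTherapy and Comorbidity): {Biomarker, Severity, Treatment}.
Backdoor paths from PriorTherapy to Comorbidity:
  P1: PriorTherapy <- Treatment -> Biomarker <- Severity -> Outcome -> Comorbidity
  P2: PriorTherapy <- Treatment -> Biomarker <- Severity -> Comorbidity
  P3: PriorTherapy <- Treatment -> Comorbidity
The empty set is not sufficient: P3 (PriorTherapy <- Treatment -> Comorbidity) has no collider blocking it and no conditioned non-collider, so it is open.
Try {Treatment}:
  P1: blocked at fork node Treatment ∈ conditioning set.
  P2: blocked at fork node Treatment ∈ conditioning set.
  P3: blocked at fork node Treatment ∈ conditioning set.
{Treatment} contains no descendant of PriorTherapy and blocks every backdoor path.
No other singleton works — e.g. {Severity} leaves P3 open — so {Treatment} is the unique smallest valid adjustment set.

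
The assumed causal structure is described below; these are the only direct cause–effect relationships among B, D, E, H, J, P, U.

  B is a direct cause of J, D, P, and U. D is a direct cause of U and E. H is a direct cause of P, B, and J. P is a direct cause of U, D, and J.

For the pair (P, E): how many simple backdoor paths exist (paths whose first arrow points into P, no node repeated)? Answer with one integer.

6

A backdoor path from P to E is any simple undirected path whose first edge points into P (i.e. leaves P via a parent).
Parents of P: {B, H}.
Enumerating:
  P1: P <- H -> B -> D -> E
  P2: P <- H -> B -> U <- D -> E
  P3: P <- H -> J <- B -> D -> E
  P4: P <- H -> J <- B -> U <- D -> E
  P5: P <- B -> D -> E
  P6: P <- B -> U <- D -> E
That exhausts the simple backdoor paths. Count: 6.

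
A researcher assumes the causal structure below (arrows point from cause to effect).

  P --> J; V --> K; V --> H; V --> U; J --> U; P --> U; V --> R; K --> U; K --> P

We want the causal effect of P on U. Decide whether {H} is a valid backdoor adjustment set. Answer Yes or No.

No

Backdoor paths from P to U (paths whose first edge points into P):
  P1: P <- K <- V -> U
  P2: P <- K -> U
Condition 1 (no descendant of P in the set): holds — descendants of P are {J, U}; none are in {H}.
Condition 2 (every backdoor path blocked by {H}):
  P1: open — no interior node is in the conditioning set.
  P2: open — no interior node is in the conditioning set.
{H} does not satisfy the backdoor criterion.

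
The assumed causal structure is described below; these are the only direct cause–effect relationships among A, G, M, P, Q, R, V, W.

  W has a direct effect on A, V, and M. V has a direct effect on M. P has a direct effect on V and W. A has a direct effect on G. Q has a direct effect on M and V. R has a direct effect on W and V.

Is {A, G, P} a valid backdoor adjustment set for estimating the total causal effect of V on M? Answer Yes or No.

No

Backdoor paths from V to M (paths whose first edge points into V):
  P1: V <- R -> W -> M
  P2: V <- P -> W -> M
  P3: V <- W -> M
  P4: V <- Q -> M
Condition 1 (no descendant of V in the set): holds — descendants of V are {M}; none are in {A, G, P}.
Condition 2 (every backdoor path blocked by {A, G, P}):
  P1: open — no interior node is in the conditioning set.
  P2: blocked at fork node P ∈ conditioning set.
  P3: open — no interior node is in the conditioning set.
  P4: open — no interior node is in the conditioning set.
{A, G, P} does not satisfy the backdoor criterion.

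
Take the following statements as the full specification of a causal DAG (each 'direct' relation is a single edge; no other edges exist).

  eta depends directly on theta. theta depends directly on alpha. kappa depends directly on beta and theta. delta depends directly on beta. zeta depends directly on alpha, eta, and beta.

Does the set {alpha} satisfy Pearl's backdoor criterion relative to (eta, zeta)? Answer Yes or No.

Backdoor paths from eta to zeta (paths whose first edge points into eta):
  P1: eta <- theta <- alpha -> zeta
  P2: eta <- theta -> kappa <- beta -> zeta
Condition 1 (no descendant of eta in the set): holds — descendants of eta are {zeta}; none are in {alpha}.
Condition 2 (every backdoor path blocked by {alpha}):
  P1: blocked at fork node alpha ∈ conditioning set.
  P2: blocked at collider kappa (neither it nor any descendant is in the conditioning set).
{alpha} satisfies the backdoor criterion.

Yes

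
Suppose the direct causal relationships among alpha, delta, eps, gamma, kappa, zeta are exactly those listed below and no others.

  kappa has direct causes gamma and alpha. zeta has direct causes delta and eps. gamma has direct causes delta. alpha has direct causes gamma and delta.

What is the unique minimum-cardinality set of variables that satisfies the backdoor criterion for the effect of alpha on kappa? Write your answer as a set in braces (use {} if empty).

Variables eligible for adjustment (non-descendants of alpha, excluding alpha and kappa): {delta, eps, gamma, zeta}.
Backdoor paths from alpha to kappa:
  P1: alpha <- delta -> gamma -> kappa
  P2: alpha <- gamma -> kappa
The empty set is not sufficient: P1 (alpha <- delta -> gamma -> kappa) has no collider blocking it and no conditioned non-collider, so it is open.
Try {gamma}:
  P1: blocked at chain node gamma ∈ conditioning set.
  P2: blocked at fork node gamma ∈ conditioning set.
{gamma} contains no descendant of alpha and blocks every backdoor path.
No other singleton works — e.g. {delta} leaves P2 open — so {gamma} is the unique smallest valid adjustment set.

{gamma}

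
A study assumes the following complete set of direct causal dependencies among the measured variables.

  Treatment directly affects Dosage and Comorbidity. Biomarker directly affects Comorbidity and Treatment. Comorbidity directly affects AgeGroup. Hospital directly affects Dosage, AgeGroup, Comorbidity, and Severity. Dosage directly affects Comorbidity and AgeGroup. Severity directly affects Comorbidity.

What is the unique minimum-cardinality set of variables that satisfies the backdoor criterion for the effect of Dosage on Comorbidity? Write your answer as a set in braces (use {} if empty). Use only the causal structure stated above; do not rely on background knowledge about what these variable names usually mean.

Variables eligible for adjustment (non-descendants of Dosage, excluding Dosage and Comorbidity): {Biomarker, Hospital, Severity, Treatment}.
Backdoor paths from Dosage to Comorbidity:
  P1: Dosage <- Hospital -> Severity -> Comorbidity
  P2: Dosage <- Hospital -> Comorbidity
  P3: Dosage <- Hospital -> AgeGroup <- Comorbidity
  P4: Dosage <- Treatment <- Biomarker -> Comorbidity
  P5: Dosage <- Treatment -> Comorbidity
The empty set is not sufficient: P1 (Dosage <- Hospital -> Severity -> Comorbidity) has no collider blocking it and no conditioned non-collider, so it is open.
Try {Hospital, Treatment}:
  P1: blocked at fork node Hospital ∈ conditioning set.
  P2: blocked at fork node Hospital ∈ conditioning set.
  P3: blocked at fork node Hospital ∈ conditioning set.
  P4: blocked at chain node Treatment ∈ conditioning set.
  P5: blocked at fork node Treatment ∈ conditioning set.
{Hospital, Treatment} contains no descendant of Dosage and blocks every backdoor path.
Every element of {Hospital, Treatment} is needed (dropping Hospital leaves P1 open; dropping Treatment leaves P4 open), so no proper subset is valid.
Among all size-2 subsets of the eligible variables, only {Hospital, Treatment} blocks every backdoor path, so it is the unique smallest valid adjustment set.

{Hospital, Treatment}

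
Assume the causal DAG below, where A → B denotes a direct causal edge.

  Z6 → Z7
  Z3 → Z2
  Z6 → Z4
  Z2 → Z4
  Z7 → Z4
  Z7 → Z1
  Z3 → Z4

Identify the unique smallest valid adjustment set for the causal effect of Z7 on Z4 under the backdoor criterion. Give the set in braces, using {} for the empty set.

{Z6}

Variables eligible for adjustment (non-descendants of Z7, excluding Z7 and Z4): {Z2, Z3, Z6}.
Backdoor paths from Z7 to Z4:
  P1: Z7 <- Z6 -> Z4
The empty set is not sufficient: P1 (Z7 <- Z6 -> Z4) has no collider blocking it and no conditioned non-collider, so it is open.
Try {Z6}:
  P1: blocked at fork node Z6 ∈ conditioning set.
{Z6} contains no descendant of Z7 and blocks every backdoor path.
No other singleton works — e.g. {Z3} leaves P1 open — so {Z6} is the unique smallest valid adjustment set.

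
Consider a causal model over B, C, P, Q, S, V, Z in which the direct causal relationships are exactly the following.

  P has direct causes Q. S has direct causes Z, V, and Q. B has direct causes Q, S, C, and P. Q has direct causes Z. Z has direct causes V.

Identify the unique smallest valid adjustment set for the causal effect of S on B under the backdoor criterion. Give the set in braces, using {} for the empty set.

{Q}

Variables eligible for adjustment (non-descendants of S, excluding S and B): {C, P, Q, V, Z}.
Backdoor paths from S to B:
  P1: S <- V -> Z -> Q -> P -> B
  P2: S <- V -> Z -> Q -> B
  P3: S <- Z -> Q -> P -> B
  P4: S <- Z -> Q -> B
  P5: S <- Q -> P -> B
  P6: S <- Q -> B
The empty set is not sufficient: P1 (S <- V -> Z -> Q -> P -> B) has no collider blocking it and no conditioned non-collider, so it is open.
Try {Q}:
  P1: blocked at chain node Q ∈ conditioning set.
  P2: blocked at chain node Q ∈ conditioning set.
  P3: blocked at chain node Q ∈ conditioning set.
  P4: blocked at chain node Q ∈ conditioning set.
  P5: blocked at fork node Q ∈ conditioning set.
  P6: blocked at fork node Q ∈ conditioning set.
{Q} contains no descendant of S and blocks every backdoor path.
No other singleton works — e.g. {V} leaves P3 open — so {Q} is the unique smallest valid adjustment set.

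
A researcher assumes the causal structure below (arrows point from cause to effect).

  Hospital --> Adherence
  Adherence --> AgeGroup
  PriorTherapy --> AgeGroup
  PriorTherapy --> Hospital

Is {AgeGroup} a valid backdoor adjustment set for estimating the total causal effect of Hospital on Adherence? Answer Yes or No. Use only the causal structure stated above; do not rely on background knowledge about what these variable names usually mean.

No

Backdoor paths from Hospital to Adherence (paths whose first edge points into Hospital):
  P1: Hospital <- PriorTherapy -> AgeGroup <- Adherence
Condition 1 (no descendant of Hospital in the set): FAILS — AgeGroup is a descendant of Hospital.
Condition 2 (every backdoor path blocked by {AgeGroup}):
  P1: open — collider(s) AgeGroup are conditioned on (or have a conditioned descendant) and no non-collider on the path is in the set.
{AgeGroup} does not satisfy the backdoor criterion.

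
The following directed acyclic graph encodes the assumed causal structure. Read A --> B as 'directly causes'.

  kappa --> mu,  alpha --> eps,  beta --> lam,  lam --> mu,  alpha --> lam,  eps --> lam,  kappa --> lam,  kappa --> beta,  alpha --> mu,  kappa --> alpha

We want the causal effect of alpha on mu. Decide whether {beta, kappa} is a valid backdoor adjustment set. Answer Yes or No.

Yes

Backdoor paths from alpha to mu (paths whose first edge points into alpha):
  P1: alpha <- kappa -> beta -> lam -> mu
  P2: alpha <- kappa -> lam -> mu
  P3: alpha <- kappa -> mu
Condition 1 (no descendant of alpha in the set): holds — descendants of alpha are {eps, lam, mu}; none are in {beta, kappa}.
Condition 2 (every backdoor path blocked by {beta, kappa}):
  P1: blocked at fork node kappa ∈ conditioning set.
  P2: blocked at fork node kappa ∈ conditioning set.
  P3: blocked at fork node kappa ∈ conditioning set.
{beta, kappa} satisfies the backdoor criterion.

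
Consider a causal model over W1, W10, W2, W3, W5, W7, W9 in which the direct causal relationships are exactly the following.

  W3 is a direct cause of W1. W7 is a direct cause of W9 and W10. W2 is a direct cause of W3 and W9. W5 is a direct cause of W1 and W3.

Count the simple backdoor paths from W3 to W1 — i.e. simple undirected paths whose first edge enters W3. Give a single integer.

1

A backdoor path from W3 to W1 is any simple undirected path whose first edge points into W3 (i.e. leaves W3 via a parent).
Parents of W3: {W2, W5}.
Enumerating:
  P1: W3 <- W5 -> W1
That exhausts the simple backdoor paths. Count: 1.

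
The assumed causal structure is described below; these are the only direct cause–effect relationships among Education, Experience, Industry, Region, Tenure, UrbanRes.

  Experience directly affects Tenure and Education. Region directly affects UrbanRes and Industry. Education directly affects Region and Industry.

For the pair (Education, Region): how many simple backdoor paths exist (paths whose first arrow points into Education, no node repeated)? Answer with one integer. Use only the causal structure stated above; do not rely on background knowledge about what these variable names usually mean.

0

A backdoor path from Education to Region is any simple undirected path whose first edge points into Education (i.e. leaves Education via a parent).
Parents of Education: {Experience}.
No simple path from any parent of Education reaches Region without revisiting Education, so there are no backdoor paths.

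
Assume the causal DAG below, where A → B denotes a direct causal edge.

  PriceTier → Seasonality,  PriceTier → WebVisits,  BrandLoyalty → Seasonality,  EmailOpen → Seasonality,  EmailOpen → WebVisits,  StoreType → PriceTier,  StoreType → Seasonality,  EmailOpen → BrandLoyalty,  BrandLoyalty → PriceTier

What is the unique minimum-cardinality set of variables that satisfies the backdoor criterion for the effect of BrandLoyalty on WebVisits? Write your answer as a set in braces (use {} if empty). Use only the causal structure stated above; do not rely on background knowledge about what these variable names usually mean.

Variables eligible for adjustment (non-descendants of BrandLoyalty, excluding BrandLoyalty and WebVisits): {EmailOpen, StoreType}.
Backdoor paths from BrandLoyalty to WebVisits:
  P1: BrandLoyalty <- EmailOpen -> WebVisits
  P2: BrandLoyalty <- EmailOpen -> Seasonality <- StoreType -> PriceTier -> WebVisits
  P3: BrandLoyalty <- EmailOpen -> Seasonality <- PriceTier -> WebVisits
The empty set is not sufficient: P1 (BrandLoyalty <- EmailOpen -> WebVisits) has no collider blocking it and no conditioned non-collider, so it is open.
Try {EmailOpen}:
  P1: blocked at fork node EmailOpen ∈ conditioning set.
  P2: blocked at fork node EmailOpen ∈ conditioning set.
  P3: blocked at fork node EmailOpen ∈ conditioning set.
{EmailOpen} contains no descendant of BrandLoyalty and blocks every backdoor path.
No other singleton works — e.g. {StoreType} leaves P1 open — so {EmailOpen} is the unique smallest valid adjustment set.

{EmailOpen}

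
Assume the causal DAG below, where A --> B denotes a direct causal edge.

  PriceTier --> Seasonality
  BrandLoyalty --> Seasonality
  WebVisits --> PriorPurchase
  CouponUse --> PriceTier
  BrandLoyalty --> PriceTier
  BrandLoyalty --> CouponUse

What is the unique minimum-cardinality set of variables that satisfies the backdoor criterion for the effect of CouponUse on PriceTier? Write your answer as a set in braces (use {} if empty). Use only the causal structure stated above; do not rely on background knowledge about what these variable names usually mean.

{BrandLoyalty}

Variables eligible for adjustment (non-descendants of CouponUse, excluding CouponUse and PriceTier): {BrandLoyalty, PriorPurchase, WebVisits}.
Backdoor paths from CouponUse to PriceTier:
  P1: CouponUse <- BrandLoyalty -> PriceTier
  P2: CouponUse <- BrandLoyalty -> Seasonality <- PriceTier
The empty set is not sufficient: P1 (CouponUse <- BrandLoyalty -> PriceTier) has no collider blocking it and no conditioned non-collider, so it is open.
Try {BrandLoyalty}:
  P1: blocked at fork node BrandLoyalty ∈ conditioning set.
  P2: blocked at fork node BrandLoyalty ∈ conditioning set.
{BrandLoyalty} contains no descendant of CouponUse and blocks every backdoor path.
No other singleton works — e.g. {WebVisits} leaves P1 open — so {BrandLoyalty} is the unique smallest valid adjustment set.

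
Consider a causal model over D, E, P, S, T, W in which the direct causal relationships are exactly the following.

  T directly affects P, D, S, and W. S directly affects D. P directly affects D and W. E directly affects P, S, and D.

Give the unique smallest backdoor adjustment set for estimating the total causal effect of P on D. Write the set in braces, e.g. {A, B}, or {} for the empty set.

Variables eligible for adjustment (non-descendants of P, excluding P and D): {E, S, T}.
Backdoor paths from P to D:
  P1: P <- T -> S <- E -> D
  P2: P <- T -> S -> D
  P3: P <- T -> D
  P4: P <- E -> S <- T -> D
  P5: P <- E -> S -> D
  P6: P <- E -> D
The empty set is not sufficient: P2 (P <- T -> S -> D) has no collider blocking it and no conditioned non-collider, so it is open.
Try {E, T}:
  P1: blocked at fork node T ∈ conditioning set.
  P2: blocked at fork node T ∈ conditioning set.
  P3: blocked at fork node T ∈ conditioning set.
  P4: blocked at fork node E ∈ conditioning set.
  P5: blocked at fork node E ∈ conditioning set.
  P6: blocked at fork node E ∈ conditioning set.
{E, T} contains no descendant of P and blocks every backdoor path.
Every element of {E, T} is needed (dropping E leaves P5 open; dropping T leaves P2 open), so no proper subset is valid.
Among all size-2 subsets of the eligible variables, only {E, T} blocks every backdoor path, so it is the unique smallest valid adjustment set.

{E, T}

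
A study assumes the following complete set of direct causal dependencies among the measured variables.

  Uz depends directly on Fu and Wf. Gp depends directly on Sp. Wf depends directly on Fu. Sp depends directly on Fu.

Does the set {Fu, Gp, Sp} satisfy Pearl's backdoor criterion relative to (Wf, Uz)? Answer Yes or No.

Yes

Backdoor paths from Wf to Uz (paths whose first edge points into Wf):
  P1: Wf <- Fu -> Uz
Condition 1 (no descendant of Wf in the set): holds — descendants of Wf are {Uz}; none are in {Fu, Gp, Sp}.
Condition 2 (every backdoor path blocked by {Fu, Gp, Sp}):
  P1: blocked at fork node Fu ∈ conditioning set.
{Fu, Gp, Sp} satisfies the backdoor criterion.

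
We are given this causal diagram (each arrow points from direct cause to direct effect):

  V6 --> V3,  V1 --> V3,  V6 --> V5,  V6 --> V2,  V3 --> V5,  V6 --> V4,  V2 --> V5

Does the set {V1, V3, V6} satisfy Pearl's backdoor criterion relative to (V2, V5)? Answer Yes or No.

Backdoor paths from V2 to V5 (paths whose first edge points into V2):
  P1: V2 <- V6 -> V3 -> V5
  P2: V2 <- V6 -> V5
Condition 1 (no descendant of V2 in the set): holds — descendants of V2 are {V5}; none are in {V1, V3, V6}.
Condition 2 (every backdoor path blocked by {V1, V3, V6}):
  P1: blocked at fork node V6 ∈ conditioning set.
  P2: blocked at fork node V6 ∈ conditioning set.
{V1, V3, V6} satisfies the backdoor criterion.

Yes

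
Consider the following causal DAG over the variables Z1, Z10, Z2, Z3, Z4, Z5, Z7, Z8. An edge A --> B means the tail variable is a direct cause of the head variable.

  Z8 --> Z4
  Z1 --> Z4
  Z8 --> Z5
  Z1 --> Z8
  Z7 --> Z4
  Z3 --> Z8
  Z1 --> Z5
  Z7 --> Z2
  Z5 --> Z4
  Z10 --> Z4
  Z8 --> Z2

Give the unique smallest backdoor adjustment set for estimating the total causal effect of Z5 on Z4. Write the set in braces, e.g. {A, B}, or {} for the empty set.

{Z1, Z8}

Variables eligible for adjustment (non-descendants of Z5, excluding Z5 and Z4): {Z1, Z10, Z2, Z3, Z7, Z8}.
Backdoor paths from Z5 to Z4:
  P1: Z5 <- Z1 -> Z8 -> Z2 <- Z7 -> Z4
  P2: Z5 <- Z1 -> Z8 -> Z4
  P3: Z5 <- Z1 -> Z4
  P4: Z5 <- Z8 <- Z1 -> Z4
  P5: Z5 <- Z8 -> Z2 <- Z7 -> Z4
  P6: Z5 <- Z8 -> Z4
The empty set is not sufficient: P2 (Z5 <- Z1 -> Z8 -> Z4) has no collider blocking it and no conditioned non-collider, so it is open.
Try {Z1, Z8}:
  P1: blocked at fork node Z1 ∈ conditioning set.
  P2: blocked at fork node Z1 ∈ conditioning set.
  P3: blocked at fork node Z1 ∈ conditioning set.
  P4: blocked at chain node Z8 ∈ conditioning set.
  P5: blocked at fork node Z8 ∈ conditioning set.
  P6: blocked at fork node Z8 ∈ conditioning set.
{Z1, Z8} contains no descendant of Z5 and blocks every backdoor path.
Every element of {Z1, Z8} is needed (dropping Z1 leaves P3 open; dropping Z8 leaves P6 open), so no proper subset is valid.
Among all size-2 subsets of the eligible variables, only {Z1, Z8} blocks every backdoor path, so it is the unique smallest valid adjustment set.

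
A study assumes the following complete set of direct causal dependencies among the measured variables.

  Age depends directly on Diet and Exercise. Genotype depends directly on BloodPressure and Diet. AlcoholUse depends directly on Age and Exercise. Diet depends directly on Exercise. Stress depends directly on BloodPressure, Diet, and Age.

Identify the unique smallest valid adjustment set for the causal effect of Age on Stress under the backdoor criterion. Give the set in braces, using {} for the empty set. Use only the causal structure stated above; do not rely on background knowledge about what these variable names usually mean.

{Diet}

Variables eligible for adjustment (non-descendants of Age, excluding Age and Stress): {BloodPressure, Diet, Exercise, Genotype}.
Backdoor paths from Age to Stress:
  P1: Age <- Exercise -> Diet -> Genotype <- BloodPressure -> Stress
  P2: Age <- Exercise -> Diet -> Stress
  P3: Age <- Diet -> Genotype <- BloodPressure -> Stress
  P4: Age <- Diet -> Stress
The empty set is not sufficient: P2 (Age <- Exercise -> Diet -> Stress) has no collider blocking it and no conditioned non-collider, so it is open.
Try {Diet}:
  P1: blocked at chain node Diet ∈ conditioning set.
  P2: blocked at chain node Diet ∈ conditioning set.
  P3: blocked at fork node Diet ∈ conditioning set.
  P4: blocked at fork node Diet ∈ conditioning set.
{Diet} contains no descendant of Age and blocks every backdoor path.
No other singleton works — e.g. {BloodPressure} leaves P2 open — so {Diet} is the unique smallest valid adjustment set.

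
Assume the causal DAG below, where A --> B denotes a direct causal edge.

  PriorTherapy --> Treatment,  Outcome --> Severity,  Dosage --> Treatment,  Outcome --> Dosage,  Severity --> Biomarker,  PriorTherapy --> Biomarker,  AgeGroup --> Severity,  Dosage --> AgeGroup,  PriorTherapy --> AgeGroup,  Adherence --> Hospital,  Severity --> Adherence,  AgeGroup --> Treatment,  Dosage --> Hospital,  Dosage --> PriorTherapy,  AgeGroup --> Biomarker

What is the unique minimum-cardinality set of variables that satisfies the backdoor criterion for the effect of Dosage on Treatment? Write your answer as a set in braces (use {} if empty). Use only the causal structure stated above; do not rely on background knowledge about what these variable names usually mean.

Variables eligible for adjustment (non-descendants of Dosage, excluding Dosage and Treatment): {Outcome}.
Backdoor paths from Dosage to Treatment:
  P1: Dosage <- Outcome -> Severity <- AgeGroup <- PriorTherapy -> Treatment
  P2: Dosage <- Outcome -> Severity <- AgeGroup -> Biomarker <- PriorTherapy -> Treatment
  P3: Dosage <- Outcome -> Severity <- AgeGroup -> Treatment
  P4: Dosage <- Outcome -> Severity -> Biomarker <- PriorTherapy -> AgeGroup -> Treatment
  P5: Dosage <- Outcome -> Severity -> Biomarker <- PriorTherapy -> Treatment
  P6: Dosage <- Outcome -> Severity -> Biomarker <- AgeGroup <- PriorTherapy -> Treatment
  P7: Dosage <- Outcome -> Severity -> Biomarker <- AgeGroup -> Treatment
Each backdoor path contains an unconditioned collider, so every path is already blocked with the empty conditioning set:
  P1: blocked at collider Severity (neither it nor any descendant is in the conditioning set).
  P2: blocked at collider Severity (neither it nor any descendant is in the conditioning set).
  P3: blocked at collider Severity (neither it nor any descendant is in the conditioning set).
  P4: blocked at collider Biomarker (neither it nor any descendant is in the conditioning set).
  P5: blocked at collider Biomarker (neither it nor any descendant is in the conditioning set).
  P6: blocked at collider Biomarker (neither it nor any descendant is in the conditioning set).
  P7: blocked at collider Biomarker (neither it nor any descendant is in the conditioning set).
The empty set is therefore the unique smallest valid set.

{}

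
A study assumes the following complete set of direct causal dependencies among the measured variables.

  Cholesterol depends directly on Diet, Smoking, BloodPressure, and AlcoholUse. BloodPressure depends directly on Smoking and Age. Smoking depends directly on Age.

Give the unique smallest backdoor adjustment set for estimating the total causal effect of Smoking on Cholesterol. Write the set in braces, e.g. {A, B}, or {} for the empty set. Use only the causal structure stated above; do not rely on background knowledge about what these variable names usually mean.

{Age}

Variables eligible for adjustment (non-descendants of Smoking, excluding Smoking and Cholesterol): {Age, AlcoholUse, Diet}.
Backdoor paths from Smoking to Cholesterol:
  P1: Smoking <- Age -> BloodPressure -> Cholesterol
The empty set is not sufficient: P1 (Smoking <- Age -> BloodPressure -> Cholesterol) has no collider blocking it and no conditioned non-collider, so it is open.
Try {Age}:
  P1: blocked at fork node Age ∈ conditioning set.
{Age} contains no descendant of Smoking and blocks every backdoor path.
No other singleton works — e.g. {Diet} leaves P1 open — so {Age} is the unique smallest valid adjustment set.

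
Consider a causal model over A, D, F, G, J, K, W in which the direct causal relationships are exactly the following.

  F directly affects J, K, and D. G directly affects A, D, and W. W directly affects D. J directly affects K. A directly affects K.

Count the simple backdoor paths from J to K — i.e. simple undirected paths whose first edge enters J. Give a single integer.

3

A backdoor path from J to K is any simple undirected path whose first edge points into J (i.e. leaves J via a parent).
Parents of J: {F}.
Enumerating:
  P1: J <- F -> K
  P2: J <- F -> D <- G -> A -> K
  P3: J <- F -> D <- W <- G -> A -> K
That exhausts the simple backdoor paths. Count: 3.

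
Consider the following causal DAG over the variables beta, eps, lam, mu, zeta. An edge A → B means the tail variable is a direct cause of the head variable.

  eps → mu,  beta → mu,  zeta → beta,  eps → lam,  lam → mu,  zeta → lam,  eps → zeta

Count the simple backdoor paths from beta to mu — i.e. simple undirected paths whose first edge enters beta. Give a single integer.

A backdoor path from beta to mu is any simple undirected path whose first edge points into beta (i.e. leaves beta via a parent).
Parents of beta: {zeta}.
Enumerating:
  P1: beta <- zeta <- eps -> lam -> mu
  P2: beta <- zeta <- eps -> mu
  P3: beta <- zeta -> lam <- eps -> mu
  P4: beta <- zeta -> lam -> mu
That exhausts the simple backdoor paths. Count: 4.

4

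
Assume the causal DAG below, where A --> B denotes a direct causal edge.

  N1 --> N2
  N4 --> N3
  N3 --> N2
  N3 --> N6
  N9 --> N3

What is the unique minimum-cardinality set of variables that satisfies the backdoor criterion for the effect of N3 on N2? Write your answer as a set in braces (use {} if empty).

Variables eligible for adjustment (non-descendants of N3, excluding N3 and N2): {N1, N4, N9}.
Backdoor paths from N3 to N2:
  (none)
With no backdoor paths the empty set already satisfies the criterion, and it is trivially minimal.

{}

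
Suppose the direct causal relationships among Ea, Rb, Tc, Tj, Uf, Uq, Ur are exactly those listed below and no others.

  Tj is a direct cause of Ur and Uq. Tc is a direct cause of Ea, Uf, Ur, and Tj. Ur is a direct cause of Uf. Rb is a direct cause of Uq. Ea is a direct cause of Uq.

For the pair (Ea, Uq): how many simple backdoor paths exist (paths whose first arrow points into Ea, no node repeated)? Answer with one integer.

A backdoor path from Ea to Uq is any simple undirected path whose first edge points into Ea (i.e. leaves Ea via a parent).
Parents of Ea: {Tc}.
Enumerating:
  P1: Ea <- Tc -> Tj -> Uq
  P2: Ea <- Tc -> Ur <- Tj -> Uq
  P3: Ea <- Tc -> Uf <- Ur <- Tj -> Uq
That exhausts the simple backdoor paths. Count: 3.

3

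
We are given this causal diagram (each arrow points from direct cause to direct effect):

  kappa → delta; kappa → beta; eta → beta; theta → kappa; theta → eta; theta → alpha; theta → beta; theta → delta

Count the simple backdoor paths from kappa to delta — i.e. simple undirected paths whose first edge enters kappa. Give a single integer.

A backdoor path from kappa to delta is any simple undirected path whose first edge points into kappa (i.e. leaves kappa via a parent).
Parents of kappa: {theta}.
Enumerating:
  P1: kappa <- theta -> delta
That exhausts the simple backdoor paths. Count: 1.

1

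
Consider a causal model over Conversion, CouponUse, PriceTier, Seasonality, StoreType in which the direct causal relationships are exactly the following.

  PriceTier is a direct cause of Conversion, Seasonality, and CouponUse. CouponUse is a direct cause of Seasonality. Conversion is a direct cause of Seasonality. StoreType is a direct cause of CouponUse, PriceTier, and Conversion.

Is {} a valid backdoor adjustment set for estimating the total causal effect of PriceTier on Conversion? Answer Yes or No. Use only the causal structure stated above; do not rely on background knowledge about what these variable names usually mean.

No

Backdoor paths from PriceTier to Conversion (paths whose first edge points into PriceTier):
  P1: PriceTier <- StoreType -> Conversion
  P2: PriceTier <- StoreType -> CouponUse -> Seasonality <- Conversion
Condition 1 (no descendant of PriceTier in the set): holds — descendants of PriceTier are {Conversion, CouponUse, Seasonality}; none are in {}.
Condition 2 (every backdoor path blocked by {}):
  P1: open — no interior node is in the conditioning set.
  P2: blocked at collider Seasonality (neither it nor any descendant is in the conditioning set).
{} does not satisfy the backdoor criterion.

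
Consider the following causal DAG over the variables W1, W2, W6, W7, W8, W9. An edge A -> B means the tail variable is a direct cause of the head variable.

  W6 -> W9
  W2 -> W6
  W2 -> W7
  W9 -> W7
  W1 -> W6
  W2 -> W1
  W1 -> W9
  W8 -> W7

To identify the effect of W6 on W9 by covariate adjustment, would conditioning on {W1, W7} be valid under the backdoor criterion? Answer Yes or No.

No

Backdoor paths from W6 to W9 (paths whose first edge points into W6):
  P1: W6 <- W2 -> W1 -> W9
  P2: W6 <- W2 -> W7 <- W9
  P3: W6 <- W1 <- W2 -> W7 <- W9
  P4: W6 <- W1 -> W9
Condition 1 (no descendant of W6 in the set): FAILS — W7 is a descendant of W6.
Condition 2 (every backdoor path blocked by {W1, W7}):
  P1: blocked at chain node W1 ∈ conditioning set.
  P2: open — collider(s) W7 are conditioned on (or have a conditioned descendant) and no non-collider on the path is in the set.
  P3: blocked at chain node W1 ∈ conditioning set.
  P4: blocked at fork node W1 ∈ conditioning set.
{W1, W7} does not satisfy the backdoor criterion.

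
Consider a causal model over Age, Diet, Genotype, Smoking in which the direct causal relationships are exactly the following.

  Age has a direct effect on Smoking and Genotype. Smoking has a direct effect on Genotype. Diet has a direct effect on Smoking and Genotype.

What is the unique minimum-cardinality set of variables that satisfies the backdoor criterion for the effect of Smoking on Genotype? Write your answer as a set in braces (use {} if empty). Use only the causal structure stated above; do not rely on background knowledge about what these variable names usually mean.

{Age, Diet}

Variables eligible for adjustment (non-descendants of Smoking, excluding Smoking and Genotype): {Age, Diet}.
Backdoor paths from Smoking to Genotype:
  P1: Smoking <- Diet -> Genotype
  P2: Smoking <- Age -> Genotype
The empty set is not sufficient: P1 (Smoking <- Diet -> Genotype) has no collider blocking it and no conditioned non-collider, so it is open.
Try {Age, Diet}:
  P1: blocked at fork node Diet ∈ conditioning set.
  P2: blocked at fork node Age ∈ conditioning set.
{Age, Diet} contains no descendant of Smoking and blocks every backdoor path.
Every element of {Age, Diet} is needed (dropping Age leaves P2 open; dropping Diet leaves P1 open), so no proper subset is valid.
Among all size-2 subsets of the eligible variables, only {Age, Diet} blocks every backdoor path, so it is the unique smallest valid adjustment set.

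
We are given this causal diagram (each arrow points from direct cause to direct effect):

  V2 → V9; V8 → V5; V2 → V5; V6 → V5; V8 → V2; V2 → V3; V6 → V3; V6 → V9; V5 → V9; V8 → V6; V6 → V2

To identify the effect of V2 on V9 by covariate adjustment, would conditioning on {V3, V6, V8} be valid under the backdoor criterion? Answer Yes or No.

No

Backdoor paths from V2 to V9 (paths whose first edge points into V2):
  P1: V2 <- V8 -> V6 -> V5 -> V9
  P2: V2 <- V8 -> V6 -> V9
  P3: V2 <- V8 -> V5 <- V6 -> V9
  P4: V2 <- V8 -> V5 -> V9
  P5: V2 <- V6 <- V8 -> V5 -> V9
  P6: V2 <- V6 -> V5 -> V9
  P7: V2 <- V6 -> V9
Condition 1 (no descendant of V2 in the set): FAILS — V3 is a descendant of V2.
Condition 2 (every backdoor path blocked by {V3, V6, V8}):
  P1: blocked at fork node V8 ∈ conditioning set.
  P2: blocked at fork node V8 ∈ conditioning set.
  P3: blocked at fork node V8 ∈ conditioning set.
  P4: blocked at fork node V8 ∈ conditioning set.
  P5: blocked at chain node V6 ∈ conditioning set.
  P6: blocked at fork node V6 ∈ conditioning set.
  P7: blocked at fork node V6 ∈ conditioning set.
{V3, V6, V8} does not satisfy the backdoor criterion.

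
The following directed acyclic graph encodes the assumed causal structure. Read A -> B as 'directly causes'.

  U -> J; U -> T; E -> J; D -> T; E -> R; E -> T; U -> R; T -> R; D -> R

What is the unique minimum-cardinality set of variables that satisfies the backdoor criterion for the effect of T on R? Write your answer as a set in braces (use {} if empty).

{D, E, U}

Variables eligible for adjustment (non-descendants of T, excluding T and R): {D, E, J, U}.
Backdoor paths from T to R:
  P1: T <- U -> J <- E -> R
  P2: T <- U -> R
  P3: T <- D -> R
  P4: T <- E -> J <- U -> R
  P5: T <- E -> R
The empty set is not sufficient: P2 (T <- U -> R) has no collider blocking it and no conditioned non-collider, so it is open.
Try {D, E, U}:
  P1: blocked at fork node U ∈ conditioning set.
  P2: blocked at fork node U ∈ conditioning set.
  P3: blocked at fork node D ∈ conditioning set.
  P4: blocked at fork node E ∈ conditioning set.
  P5: blocked at fork node E ∈ conditioning set.
{D, E, U} contains no descendant of T and blocks every backdoor path.
Every element of {D, E, U} is needed (dropping D leaves P3 open; dropping E leaves P5 open; dropping U leaves P2 open), so no proper subset is valid.
Among all size-3 subsets of the eligible variables, only {D, E, U} blocks every backdoor path, so it is the unique smallest valid adjustment set.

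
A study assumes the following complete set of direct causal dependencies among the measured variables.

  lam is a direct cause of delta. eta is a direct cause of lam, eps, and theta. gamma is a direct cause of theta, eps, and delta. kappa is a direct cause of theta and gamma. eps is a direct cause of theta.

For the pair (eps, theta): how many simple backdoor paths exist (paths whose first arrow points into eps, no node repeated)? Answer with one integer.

6

A backdoor path from eps to theta is any simple undirected path whose first edge points into eps (i.e. leaves eps via a parent).
Parents of eps: {eta, gamma}.
Enumerating:
  P1: eps <- eta -> lam -> delta <- gamma <- kappa -> theta
  P2: eps <- eta -> lam -> delta <- gamma -> theta
  P3: eps <- eta -> theta
  P4: eps <- gamma <- kappa -> theta
  P5: eps <- gamma -> delta <- lam <- eta -> theta
  P6: eps <- gamma -> theta
That exhausts the simple backdoor paths. Count: 6.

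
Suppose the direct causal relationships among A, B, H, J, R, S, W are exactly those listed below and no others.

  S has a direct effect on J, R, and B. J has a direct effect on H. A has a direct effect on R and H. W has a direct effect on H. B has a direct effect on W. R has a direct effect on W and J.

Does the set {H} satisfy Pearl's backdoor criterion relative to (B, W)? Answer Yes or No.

Backdoor paths from B to W (paths whose first edge points into B):
  P1: B <- S -> R <- A -> H <- W
  P2: B <- S -> R -> W
  P3: B <- S -> R -> J -> H <- W
  P4: B <- S -> J <- R <- A -> H <- W
  P5: B <- S -> J <- R -> W
  P6: B <- S -> J -> H <- A -> R -> W
  P7: B <- S -> J -> H <- W
Condition 1 (no descendant of B in the set): FAILS — H is a descendant of B.
Condition 2 (every backdoor path blocked by {H}):
  P1: open — collider(s) R, H are conditioned on (or have a conditioned descendant) and no non-collider on the path is in the set.
  P2: open — no interior node is in the conditioning set.
  P3: open — collider(s) H are conditioned on (or have a conditioned descendant) and no non-collider on the path is in the set.
  P4: open — collider(s) J, H are conditioned on (or have a conditioned descendant) and no non-collider on the path is in the set.
  P5: open — collider(s) J are conditioned on (or have a conditioned descendant) and no non-collider on the path is in the set.
  P6: open — collider(s) H are conditioned on (or have a conditioned descendant) and no non-collider on the path is in the set.
  P7: open — collider(s) H are conditioned on (or have a conditioned descendant) and no non-collider on the path is in the set.
{H} does not satisfy the backdoor criterion.

No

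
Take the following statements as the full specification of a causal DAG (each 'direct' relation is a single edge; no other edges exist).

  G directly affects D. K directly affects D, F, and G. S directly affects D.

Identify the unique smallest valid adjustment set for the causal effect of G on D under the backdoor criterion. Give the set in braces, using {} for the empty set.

{K}

Variables eligible for adjustment (non-descendants of G, excluding G and D): {F, K, S}.
Backdoor paths from G to D:
  P1: G <- K -> D
The empty set is not sufficient: P1 (G <- K -> D) has no collider blocking it and no conditioned non-collider, so it is open.
Try {K}:
  P1: blocked at fork node K ∈ conditioning set.
{K} contains no descendant of G and blocks every backdoor path.
No other singleton works — e.g. {S} leaves P1 open — so {K} is the unique smallest valid adjustment set.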